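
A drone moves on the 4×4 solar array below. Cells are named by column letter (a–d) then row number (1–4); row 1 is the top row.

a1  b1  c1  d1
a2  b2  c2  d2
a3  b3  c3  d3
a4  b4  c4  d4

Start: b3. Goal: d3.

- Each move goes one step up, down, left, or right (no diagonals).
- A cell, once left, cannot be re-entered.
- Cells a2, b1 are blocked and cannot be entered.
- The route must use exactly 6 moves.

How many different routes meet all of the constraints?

6

Need simple routes of exactly 6 moves from b3 to d3 (Manhattan distance 2, so 2 moves are spent on a detour and 2 undoing it).
Enumerating: b3 b2 c2 c1 d1 d2 d3 | b3 b2 c2 c3 c4 d4 d3 | b3 b4 c4 c3 c2 d2 d3 | b3 a3 a4 b4 c4 c3 d3 | b3 a3 a4 b4 c4 d4 d3 | b3 c3 c2 c1 d1 d2 d3.
That gives 6 routes.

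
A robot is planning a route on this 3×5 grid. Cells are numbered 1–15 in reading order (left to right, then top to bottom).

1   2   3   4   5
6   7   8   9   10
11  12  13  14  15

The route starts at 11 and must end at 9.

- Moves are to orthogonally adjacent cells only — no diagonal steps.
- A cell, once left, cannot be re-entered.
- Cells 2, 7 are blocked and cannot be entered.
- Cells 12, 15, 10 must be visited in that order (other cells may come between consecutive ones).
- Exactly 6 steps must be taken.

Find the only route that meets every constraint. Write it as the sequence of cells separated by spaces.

The waypoints must appear in the order 12, 15, 10, with no cell reused.
Route from 11: 4× right (reaching 15), up to 10, left to 9 — 6 moves in all.
Check: order respected (12 at step 1, 15 at step 4, 10 at step 5); 6 moves as required.

11 12 13 14 15 10 9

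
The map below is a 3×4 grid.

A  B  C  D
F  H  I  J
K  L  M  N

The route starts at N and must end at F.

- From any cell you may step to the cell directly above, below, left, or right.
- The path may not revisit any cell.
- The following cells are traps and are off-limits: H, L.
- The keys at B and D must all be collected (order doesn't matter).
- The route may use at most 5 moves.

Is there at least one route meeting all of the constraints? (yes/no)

Even ignoring the no-revisit rule, getting from N to F, taking the cheapest ordering N → D → B → F needs at least 2 + 2 + 2 = 6 moves (Manhattan distance per leg), which exceeds the 5-move limit.

no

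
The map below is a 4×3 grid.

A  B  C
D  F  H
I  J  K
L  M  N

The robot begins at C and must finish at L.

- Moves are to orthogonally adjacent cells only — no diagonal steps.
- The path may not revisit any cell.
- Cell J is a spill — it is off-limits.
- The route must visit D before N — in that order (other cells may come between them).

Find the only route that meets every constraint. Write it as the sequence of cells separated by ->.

C -> B -> A -> D -> F -> H -> K -> N -> M -> L

The waypoints must appear in the order D, N, with no cell reused.
Route from C: left 2 to A, down 1 to D, right 2 to H, down 2 to N, left 2 to L — 9 moves in all.
Check: order respected (D at step 3, N at step 7).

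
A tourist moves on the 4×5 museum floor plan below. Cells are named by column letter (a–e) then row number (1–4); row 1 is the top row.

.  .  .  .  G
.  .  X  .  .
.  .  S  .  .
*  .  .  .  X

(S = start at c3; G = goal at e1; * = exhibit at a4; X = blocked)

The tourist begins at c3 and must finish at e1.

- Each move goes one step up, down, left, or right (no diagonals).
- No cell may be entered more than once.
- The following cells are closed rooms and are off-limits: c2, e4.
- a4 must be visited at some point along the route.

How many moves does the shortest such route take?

Any route passes through a4 somewhere between c3 and e1. Summing Manhattan distances along the two legs (c3 → a4 → e1) gives a lower bound of 3 + 7 = 10 moves.
A route of 10 moves achieves this: c3 → c4 → b4 → a4 → a3 → a2 → a1 → b1 → c1 → d1 → e1.
Since 10 matches the lower bound, it is optimal.

10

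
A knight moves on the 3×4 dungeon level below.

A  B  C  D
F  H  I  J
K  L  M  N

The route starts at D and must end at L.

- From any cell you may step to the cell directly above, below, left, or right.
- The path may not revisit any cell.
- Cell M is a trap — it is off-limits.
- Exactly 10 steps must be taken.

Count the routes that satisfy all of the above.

Need simple routes of exactly 10 moves from D to L (Manhattan distance 4, so 3 moves are spent on a detour and 3 undoing it).
No route satisfies every constraint, so the count is 0.

0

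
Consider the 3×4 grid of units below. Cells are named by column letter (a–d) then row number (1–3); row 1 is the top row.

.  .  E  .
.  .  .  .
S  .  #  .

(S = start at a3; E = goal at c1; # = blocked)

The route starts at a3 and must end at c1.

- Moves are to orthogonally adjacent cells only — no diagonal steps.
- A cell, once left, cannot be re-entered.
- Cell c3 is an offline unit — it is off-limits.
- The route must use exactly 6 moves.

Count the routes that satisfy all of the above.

Need simple routes of exactly 6 moves from a3 to c1 (Manhattan distance 4, so 1 moves are spent on a detour and 1 undoing it).
Enumerating: a3 a2 a1 b1 b2 c2 c1 | a3 a2 b2 c2 d2 d1 c1 | a3 b3 b2 a2 a1 b1 c1 | a3 b3 b2 c2 d2 d1 c1.
That gives 4 routes.

4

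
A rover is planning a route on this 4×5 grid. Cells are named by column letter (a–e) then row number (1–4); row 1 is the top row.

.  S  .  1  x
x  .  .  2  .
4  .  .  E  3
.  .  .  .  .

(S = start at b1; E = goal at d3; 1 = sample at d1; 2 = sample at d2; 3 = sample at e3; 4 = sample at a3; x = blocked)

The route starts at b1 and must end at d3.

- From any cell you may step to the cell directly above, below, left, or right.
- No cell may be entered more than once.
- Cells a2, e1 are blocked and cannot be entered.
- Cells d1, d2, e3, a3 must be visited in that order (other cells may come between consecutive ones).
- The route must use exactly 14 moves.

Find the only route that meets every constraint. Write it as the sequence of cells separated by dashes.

The waypoints must appear in the order d1, d2, e3, a3, with no cell reused.
Route from b1: right 2 to d1, down 1 to d2, right 1 to e2, down 2 to e4, left 4 to a4, up 1 to a3, right 3 to d3 — 14 moves in all.
Check: order respected (1 at step 2, 2 at step 3, 3 at step 5, 4 at step 11); 14 moves as required.

b1 - c1 - d1 - d2 - e2 - e3 - e4 - d4 - c4 - b4 - a4 - a3 - b3 - c3 - d3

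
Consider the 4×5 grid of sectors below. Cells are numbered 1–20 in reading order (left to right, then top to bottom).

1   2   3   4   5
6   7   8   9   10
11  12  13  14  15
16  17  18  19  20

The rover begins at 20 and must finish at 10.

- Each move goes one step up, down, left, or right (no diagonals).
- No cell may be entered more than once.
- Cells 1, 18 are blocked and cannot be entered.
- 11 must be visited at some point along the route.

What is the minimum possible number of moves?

10

Any route passes through 11 somewhere between 20 and 10. Summing Manhattan distances along the two legs (20 → 11 → 10) gives a lower bound of 5 + 5 = 10 moves.
A route of 10 moves achieves this: 20 → 15 → 14 → 13 → 12 → 11 → 6 → 7 → 8 → 9 → 10.
Since 10 matches the lower bound, it is optimal.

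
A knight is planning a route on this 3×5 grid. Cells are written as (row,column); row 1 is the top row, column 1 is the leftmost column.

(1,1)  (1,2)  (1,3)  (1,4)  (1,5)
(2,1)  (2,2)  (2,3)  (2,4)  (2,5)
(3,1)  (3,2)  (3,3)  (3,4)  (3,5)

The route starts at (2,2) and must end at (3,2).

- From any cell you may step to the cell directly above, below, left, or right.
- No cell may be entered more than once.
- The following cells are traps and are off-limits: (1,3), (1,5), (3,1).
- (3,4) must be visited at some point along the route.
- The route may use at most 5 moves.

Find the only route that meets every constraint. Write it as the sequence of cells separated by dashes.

(2,2) - (2,3) - (2,4) - (3,4) - (3,3) - (3,2)

Any route must reach (3,4) and still end at (3,2) within 5 moves, so the order of the required stops is forced.
Route from (2,2): right 2 to (2,4), down 1 to (3,4), left 2 to (3,2) — 5 moves in all.
Check: all required cells visited; 5 ≤ 5 moves.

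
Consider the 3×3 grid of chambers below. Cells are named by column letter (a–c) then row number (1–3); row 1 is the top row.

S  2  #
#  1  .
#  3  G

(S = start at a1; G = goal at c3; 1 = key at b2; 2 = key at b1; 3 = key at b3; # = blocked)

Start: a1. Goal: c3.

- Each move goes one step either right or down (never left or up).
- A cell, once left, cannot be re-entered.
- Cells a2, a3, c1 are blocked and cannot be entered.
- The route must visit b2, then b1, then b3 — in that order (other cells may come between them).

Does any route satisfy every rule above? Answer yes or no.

b1 lies above b2, so going from b2 to b1 would need an upward move — but moves only go right/down, so b2 cannot be visited before b1.

no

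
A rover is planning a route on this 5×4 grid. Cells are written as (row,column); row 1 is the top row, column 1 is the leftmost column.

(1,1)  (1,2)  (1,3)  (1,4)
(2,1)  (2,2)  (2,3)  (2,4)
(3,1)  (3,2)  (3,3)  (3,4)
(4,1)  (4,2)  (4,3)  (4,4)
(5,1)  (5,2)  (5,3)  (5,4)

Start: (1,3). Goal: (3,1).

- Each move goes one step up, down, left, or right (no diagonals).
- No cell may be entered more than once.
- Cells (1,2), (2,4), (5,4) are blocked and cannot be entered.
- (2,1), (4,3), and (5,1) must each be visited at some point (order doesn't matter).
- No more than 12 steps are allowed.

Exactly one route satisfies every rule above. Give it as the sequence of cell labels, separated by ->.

The 12-move cap with required stops at (2,1), (4,3), (5,1) leaves no slack for detours.
Route from (1,3): 4× down (reaching (5,3)), 2× left (reaching (5,1)), up to (4,1), right to (4,2), 2× up (reaching (2,2)), left to (2,1), down to (3,1) — 12 moves in all.
Check: all required cells visited; 12 ≤ 12 moves.

(1,3) -> (2,3) -> (3,3) -> (4,3) -> (5,3) -> (5,2) -> (5,1) -> (4,1) -> (4,2) -> (3,2) -> (2,2) -> (2,1) -> (3,1)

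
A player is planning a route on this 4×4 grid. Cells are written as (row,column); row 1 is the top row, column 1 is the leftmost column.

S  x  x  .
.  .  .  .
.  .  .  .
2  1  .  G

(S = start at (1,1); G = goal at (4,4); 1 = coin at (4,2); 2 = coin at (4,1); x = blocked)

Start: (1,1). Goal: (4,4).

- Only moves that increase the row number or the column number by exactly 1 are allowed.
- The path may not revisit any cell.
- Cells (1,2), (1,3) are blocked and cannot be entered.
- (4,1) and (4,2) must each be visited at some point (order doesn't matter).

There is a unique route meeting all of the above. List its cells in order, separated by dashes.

Moves only go right or down, so the column and row indices never decrease.
Route from (1,1): down 3 to (4,1), right 3 to (4,4) — 6 moves in all.
Check: all required cells visited.

(1,1) - (2,1) - (3,1) - (4,1) - (4,2) - (4,3) - (4,4)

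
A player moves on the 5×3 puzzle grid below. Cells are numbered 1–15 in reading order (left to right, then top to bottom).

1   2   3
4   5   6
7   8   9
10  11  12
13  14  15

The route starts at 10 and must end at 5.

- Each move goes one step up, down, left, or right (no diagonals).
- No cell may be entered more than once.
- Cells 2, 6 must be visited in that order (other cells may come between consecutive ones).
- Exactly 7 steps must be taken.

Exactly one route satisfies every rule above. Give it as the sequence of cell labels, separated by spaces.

10 7 4 1 2 3 6 5

The waypoints must appear in the order 2, 6, with no cell reused.
Route from 10: 3× up (reaching 1), 2× right (reaching 3), down to 6, left to 5 — 7 moves in all.
Check: order respected (2 at step 4, 6 at step 6); 7 moves as required.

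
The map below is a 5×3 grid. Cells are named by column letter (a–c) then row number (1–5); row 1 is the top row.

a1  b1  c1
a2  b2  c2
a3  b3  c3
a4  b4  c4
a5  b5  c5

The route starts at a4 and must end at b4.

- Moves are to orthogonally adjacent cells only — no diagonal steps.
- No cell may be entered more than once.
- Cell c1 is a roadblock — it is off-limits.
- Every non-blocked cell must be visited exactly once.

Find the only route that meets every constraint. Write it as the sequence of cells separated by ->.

a4 -> a5 -> b5 -> c5 -> c4 -> c3 -> c2 -> b2 -> b1 -> a1 -> a2 -> a3 -> b3 -> b4

Need to visit all 14 open cells exactly once, starting at a4 and ending at b4.
Cell c5 has only two open neighbours (c4 and b5), so the path must pass straight through it: one of those is the cell it's entered from and the other is where it exits.
Route from a4: down 1 to a5, right 2 to c5, up 3 to c2, left 1 to b2, up 1 to b1, left 1 to a1, down 2 to a3, right 1 to b3, down 1 to b4 — 13 moves in all.
Check: all 14 open cells covered.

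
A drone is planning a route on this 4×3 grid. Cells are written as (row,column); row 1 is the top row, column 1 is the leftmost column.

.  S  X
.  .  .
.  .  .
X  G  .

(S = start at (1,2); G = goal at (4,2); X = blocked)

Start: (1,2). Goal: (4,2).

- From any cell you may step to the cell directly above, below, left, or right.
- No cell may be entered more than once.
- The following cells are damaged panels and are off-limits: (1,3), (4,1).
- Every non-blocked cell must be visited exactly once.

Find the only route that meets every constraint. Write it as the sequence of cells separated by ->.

(1,2) -> (1,1) -> (2,1) -> (3,1) -> (3,2) -> (2,2) -> (2,3) -> (3,3) -> (4,3) -> (4,2)

Need to visit all 10 open cells exactly once, starting at (1,2) and ending at (4,2).
Cell (3,1) has only two open neighbours ((2,1) and (3,2)), so the path must pass straight through it: one of those is the cell it's entered from and the other is where it exits.
Route from (1,2): left 1 to (1,1), down 2 to (3,1), right 1 to (3,2), up 1 to (2,2), right 1 to (2,3), down 2 to (4,3), left 1 to (4,2) — 9 moves in all.
Check: all 10 open cells covered.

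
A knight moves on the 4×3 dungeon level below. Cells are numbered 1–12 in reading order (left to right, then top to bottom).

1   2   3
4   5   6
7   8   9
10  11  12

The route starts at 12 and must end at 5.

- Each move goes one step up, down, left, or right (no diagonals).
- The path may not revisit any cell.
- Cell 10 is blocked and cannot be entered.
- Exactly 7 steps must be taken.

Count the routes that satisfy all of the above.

4

Need simple routes of exactly 7 moves from 12 to 5 (Manhattan distance 3, so 2 moves are spent on a detour and 2 undoing it).
Enumerating: 12 9 6 3 2 1 4 5 | 12 9 8 7 4 1 2 5 | 12 11 8 7 4 1 2 5 | 12 11 8 9 6 3 2 5.
That gives 4 routes.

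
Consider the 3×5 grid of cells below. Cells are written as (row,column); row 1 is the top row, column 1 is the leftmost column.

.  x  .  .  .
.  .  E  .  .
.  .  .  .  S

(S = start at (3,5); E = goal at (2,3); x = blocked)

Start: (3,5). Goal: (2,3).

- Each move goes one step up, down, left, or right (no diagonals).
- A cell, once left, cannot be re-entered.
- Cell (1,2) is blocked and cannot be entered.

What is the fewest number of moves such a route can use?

3

The Manhattan distance from (3,5) to (2,3) is |3−2| + |5−3| = 3, so at least 3 moves are needed.
A route of 3 moves achieves this: (3,5) → (2,5) → (2,4) → (2,3).
Since 3 matches the lower bound, it is optimal.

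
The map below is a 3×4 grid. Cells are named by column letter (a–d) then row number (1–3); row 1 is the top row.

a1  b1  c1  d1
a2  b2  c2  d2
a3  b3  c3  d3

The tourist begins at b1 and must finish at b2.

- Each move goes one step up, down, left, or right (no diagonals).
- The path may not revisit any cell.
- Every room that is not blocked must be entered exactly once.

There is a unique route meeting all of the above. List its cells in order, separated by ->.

Need to visit all 12 open cells exactly once, starting at b1 and ending at b2.
Cell d3 has only two open neighbours (d2 and c3), so the path must pass straight through it: one of those is the cell it's entered from and the other is where it exits.
Route from b1: left 1 to a1, down 2 to a3, right 3 to d3, up 2 to d1, left 1 to c1, down 1 to c2, left 1 to b2 — 11 moves in all.
Check: all 12 open cells covered.

b1 -> a1 -> a2 -> a3 -> b3 -> c3 -> d3 -> d2 -> d1 -> c1 -> c2 -> b2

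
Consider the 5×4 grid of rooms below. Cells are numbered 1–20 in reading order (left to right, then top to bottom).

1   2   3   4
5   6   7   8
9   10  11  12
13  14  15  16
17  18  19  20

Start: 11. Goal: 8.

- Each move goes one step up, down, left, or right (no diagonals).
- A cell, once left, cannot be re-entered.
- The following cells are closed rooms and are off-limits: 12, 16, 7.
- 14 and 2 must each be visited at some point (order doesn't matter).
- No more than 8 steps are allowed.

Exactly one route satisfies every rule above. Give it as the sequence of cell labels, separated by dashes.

11 - 15 - 14 - 10 - 6 - 2 - 3 - 4 - 8

The budget equals the shortest possible length, so every move has to be on a shortest route through the required cells.
Route from 11: down to 15, left to 14, 3× up (reaching 2), 2× right (reaching 4), down to 8 — 8 moves in all.
Check: all required cells visited; 8 ≤ 8 moves.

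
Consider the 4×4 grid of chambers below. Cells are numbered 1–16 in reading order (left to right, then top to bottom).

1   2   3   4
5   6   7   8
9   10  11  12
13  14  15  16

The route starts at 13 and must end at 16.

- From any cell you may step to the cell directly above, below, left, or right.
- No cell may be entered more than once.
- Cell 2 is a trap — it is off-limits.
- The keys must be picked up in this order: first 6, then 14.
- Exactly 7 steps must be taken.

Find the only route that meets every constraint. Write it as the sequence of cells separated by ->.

The waypoints must appear in the order 6, 14, with no cell reused.
Route from 13: 2× up (reaching 5), right to 6, 2× down (reaching 14), 2× right (reaching 16) — 7 moves in all.
Check: order respected (6 at step 3, 14 at step 5); 7 moves as required.

13 -> 9 -> 5 -> 6 -> 10 -> 14 -> 15 -> 16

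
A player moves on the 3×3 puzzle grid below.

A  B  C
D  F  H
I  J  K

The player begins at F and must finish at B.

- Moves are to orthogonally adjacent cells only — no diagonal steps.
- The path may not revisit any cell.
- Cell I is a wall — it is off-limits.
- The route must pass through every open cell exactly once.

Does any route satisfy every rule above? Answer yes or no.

Exhausting the options from F, every branch either dead-ends against blocked cells, would have to re-enter a cell already used, or reaches the goal with a constraint still unmet.

no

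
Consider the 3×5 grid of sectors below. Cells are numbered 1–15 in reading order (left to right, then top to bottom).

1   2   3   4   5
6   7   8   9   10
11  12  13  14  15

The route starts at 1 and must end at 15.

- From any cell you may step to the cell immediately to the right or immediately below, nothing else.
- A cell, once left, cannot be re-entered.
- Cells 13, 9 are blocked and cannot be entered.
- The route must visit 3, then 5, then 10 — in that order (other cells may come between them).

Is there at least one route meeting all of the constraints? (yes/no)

yes

One route that works: 1 → 2 → 3 → 4 → 5 → 10 → 15.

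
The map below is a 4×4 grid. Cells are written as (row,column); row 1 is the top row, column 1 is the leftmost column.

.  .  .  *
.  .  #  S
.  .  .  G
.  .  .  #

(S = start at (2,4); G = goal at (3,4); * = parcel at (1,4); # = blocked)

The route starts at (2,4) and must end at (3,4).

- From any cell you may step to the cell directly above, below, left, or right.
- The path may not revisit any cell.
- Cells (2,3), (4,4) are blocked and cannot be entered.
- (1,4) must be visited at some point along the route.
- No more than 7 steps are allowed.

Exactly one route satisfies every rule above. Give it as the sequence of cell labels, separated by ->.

Any route must reach (1,4) and still end at (3,4) within 7 moves, so the order of the required stops is forced.
Route from (2,4): up 1 to (1,4), left 2 to (1,2), down 2 to (3,2), right 2 to (3,4) — 7 moves in all.
Check: all required cells visited; 7 ≤ 7 moves.

(2,4) -> (1,4) -> (1,3) -> (1,2) -> (2,2) -> (3,2) -> (3,3) -> (3,4)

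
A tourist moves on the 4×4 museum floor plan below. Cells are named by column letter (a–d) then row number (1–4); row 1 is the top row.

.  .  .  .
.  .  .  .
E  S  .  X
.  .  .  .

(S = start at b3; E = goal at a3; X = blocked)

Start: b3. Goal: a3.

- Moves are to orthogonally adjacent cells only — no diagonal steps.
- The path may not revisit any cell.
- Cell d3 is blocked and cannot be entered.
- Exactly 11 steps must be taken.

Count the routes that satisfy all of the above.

4

Need simple routes of exactly 11 moves from b3 to a3 (Manhattan distance 1, so 5 moves are spent on a detour and 5 undoing it).
Enumerating: b3 b2 b1 c1 d1 d2 c2 c3 c4 b4 a4 a3 | b3 b2 a2 a1 b1 c1 c2 c3 c4 b4 a4 a3 | b3 b4 c4 c3 c2 d2 d1 c1 b1 b2 a2 a3 | b3 b4 c4 c3 c2 d2 d1 c1 b1 a1 a2 a3.
That gives 4 routes.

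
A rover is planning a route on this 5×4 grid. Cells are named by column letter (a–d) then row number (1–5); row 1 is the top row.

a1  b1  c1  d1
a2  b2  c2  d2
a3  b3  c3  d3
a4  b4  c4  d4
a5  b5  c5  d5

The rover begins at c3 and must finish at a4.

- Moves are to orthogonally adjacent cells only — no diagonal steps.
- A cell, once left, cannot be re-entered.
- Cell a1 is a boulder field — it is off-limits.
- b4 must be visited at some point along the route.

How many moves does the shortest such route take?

3

Any route passes through b4 somewhere between c3 and a4. Summing Manhattan distances along the two legs (c3 → b4 → a4) gives a lower bound of 2 + 1 = 3 moves.
A route of 3 moves achieves this: c3 → c4 → b4 → a4.
Since 3 matches the lower bound, it is optimal.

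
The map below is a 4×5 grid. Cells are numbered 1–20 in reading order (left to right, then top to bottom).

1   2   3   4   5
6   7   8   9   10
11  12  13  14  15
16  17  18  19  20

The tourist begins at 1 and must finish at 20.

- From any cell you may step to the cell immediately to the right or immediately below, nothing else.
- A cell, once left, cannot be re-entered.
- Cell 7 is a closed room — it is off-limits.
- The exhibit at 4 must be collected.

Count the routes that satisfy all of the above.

A right/down-only route from 1 to 20 makes exactly 3 down-moves and 4 right-moves in some order.
With no other constraints that would be C(7,3) = 35 routes.
Split at 4 and multiply the segment counts (each segment already excludes blocked cells): 1→4: 1; 4→20: 4; product = 4.
That gives 4 routes.

4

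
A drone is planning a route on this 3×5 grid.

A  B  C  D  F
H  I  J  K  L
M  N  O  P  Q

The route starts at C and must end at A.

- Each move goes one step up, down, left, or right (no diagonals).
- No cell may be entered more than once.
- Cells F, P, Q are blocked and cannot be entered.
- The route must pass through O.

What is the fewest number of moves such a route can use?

6

Any route passes through O somewhere between C and A. Summing Manhattan distances along the two legs (C → O → A) gives a lower bound of 2 + 4 = 6 moves.
A route of 6 moves achieves this: C → J → O → N → I → B → A.
Since 6 matches the lower bound, it is optimal.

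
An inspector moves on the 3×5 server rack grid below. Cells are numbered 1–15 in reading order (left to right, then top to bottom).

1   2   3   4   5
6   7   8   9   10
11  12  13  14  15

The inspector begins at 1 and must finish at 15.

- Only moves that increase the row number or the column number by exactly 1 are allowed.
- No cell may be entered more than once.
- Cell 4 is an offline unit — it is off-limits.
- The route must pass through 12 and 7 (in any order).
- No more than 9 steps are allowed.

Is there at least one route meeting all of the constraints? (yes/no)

One route that works: 1 → 6 → 7 → 12 → 13 → 14 → 15.

yes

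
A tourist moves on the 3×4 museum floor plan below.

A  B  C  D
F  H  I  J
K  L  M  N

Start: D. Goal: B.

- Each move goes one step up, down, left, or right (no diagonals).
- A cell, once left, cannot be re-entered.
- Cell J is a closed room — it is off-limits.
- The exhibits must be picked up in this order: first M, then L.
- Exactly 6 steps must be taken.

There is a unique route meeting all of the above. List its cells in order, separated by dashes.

The waypoints must appear in the order M, L, with no cell reused.
Route from D: left 1 to C, down 2 to M, left 1 to L, up 2 to B — 6 moves in all.
Check: order respected (M at step 3, L at step 4); 6 moves as required.

D - C - I - M - L - H - B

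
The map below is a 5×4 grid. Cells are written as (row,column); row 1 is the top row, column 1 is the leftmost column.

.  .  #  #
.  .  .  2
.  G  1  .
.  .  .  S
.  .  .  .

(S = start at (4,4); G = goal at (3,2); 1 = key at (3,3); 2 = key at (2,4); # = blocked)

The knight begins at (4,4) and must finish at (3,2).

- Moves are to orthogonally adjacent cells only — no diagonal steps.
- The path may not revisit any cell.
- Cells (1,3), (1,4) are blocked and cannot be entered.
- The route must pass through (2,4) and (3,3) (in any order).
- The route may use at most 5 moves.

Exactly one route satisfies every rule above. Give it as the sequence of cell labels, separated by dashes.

(4,4) - (3,4) - (2,4) - (2,3) - (3,3) - (3,2)

The budget equals the shortest possible length, so every move has to be on a shortest route through the required cells.
Route from (4,4): up 2 to (2,4), left 1 to (2,3), down 1 to (3,3), left 1 to (3,2) — 5 moves in all.
Check: all required cells visited; 5 ≤ 5 moves.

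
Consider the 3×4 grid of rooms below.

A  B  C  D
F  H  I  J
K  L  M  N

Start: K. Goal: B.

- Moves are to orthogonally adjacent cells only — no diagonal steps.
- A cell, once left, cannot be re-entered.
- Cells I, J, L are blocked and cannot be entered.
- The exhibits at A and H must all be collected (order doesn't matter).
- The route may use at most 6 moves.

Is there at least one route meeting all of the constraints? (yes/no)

no

Exhausting the options from K, every branch either dead-ends against blocked cells, would have to re-enter a cell already used, runs past the 6-move limit, or reaches the goal with a constraint still unmet.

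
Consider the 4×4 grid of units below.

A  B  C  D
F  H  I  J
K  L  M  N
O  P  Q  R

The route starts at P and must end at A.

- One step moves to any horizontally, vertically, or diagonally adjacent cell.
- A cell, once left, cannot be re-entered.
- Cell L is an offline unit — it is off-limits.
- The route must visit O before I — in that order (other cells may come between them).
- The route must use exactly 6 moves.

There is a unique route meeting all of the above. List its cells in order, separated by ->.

The waypoints must appear in the order O, I, with no cell reused.
Route from P: left to O, up to K, up-right to H, right to I, up-left to B, left to A — 6 moves in all.
Check: order respected (O at step 1, I at step 4); 6 moves as required.

P -> O -> K -> H -> I -> B -> A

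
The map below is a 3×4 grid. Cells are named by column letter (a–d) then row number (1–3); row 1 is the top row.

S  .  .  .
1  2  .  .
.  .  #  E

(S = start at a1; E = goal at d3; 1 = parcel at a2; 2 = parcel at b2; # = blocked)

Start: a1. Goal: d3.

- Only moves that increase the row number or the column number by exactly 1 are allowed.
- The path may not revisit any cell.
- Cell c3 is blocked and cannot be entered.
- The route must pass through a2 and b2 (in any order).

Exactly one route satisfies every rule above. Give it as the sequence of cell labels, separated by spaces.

Moves only go right or down, so the column and row indices never decrease.
Route from a1: down to a2, 3× right (reaching d2), down to d3 — 5 moves in all.
Check: all required cells visited.

a1 a2 b2 c2 d2 d3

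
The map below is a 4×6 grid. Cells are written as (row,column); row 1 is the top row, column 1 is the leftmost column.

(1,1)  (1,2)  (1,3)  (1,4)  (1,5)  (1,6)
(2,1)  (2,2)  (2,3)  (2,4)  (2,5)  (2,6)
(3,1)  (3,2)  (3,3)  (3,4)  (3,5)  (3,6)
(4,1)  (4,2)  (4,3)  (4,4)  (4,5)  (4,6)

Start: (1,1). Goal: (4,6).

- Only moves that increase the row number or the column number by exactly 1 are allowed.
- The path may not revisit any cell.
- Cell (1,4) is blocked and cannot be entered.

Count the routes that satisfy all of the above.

A right/down-only route from (1,1) to (4,6) makes exactly 3 down-moves and 5 right-moves in some order.
With no other constraints that would be C(8,3) = 56 routes.
Subtract routes through each blocked cell (inclusion–exclusion for overlaps): − through (1,4): 10 → 46.
That gives 46 routes.

46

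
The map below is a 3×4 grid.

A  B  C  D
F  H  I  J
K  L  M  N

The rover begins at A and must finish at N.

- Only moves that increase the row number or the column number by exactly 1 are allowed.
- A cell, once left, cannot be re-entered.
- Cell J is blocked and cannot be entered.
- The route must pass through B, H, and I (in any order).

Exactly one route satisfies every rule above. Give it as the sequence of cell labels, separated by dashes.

A - B - H - I - M - N

Moves only go right or down, so the column and row indices never decrease.
Route from A: right to B, down to H, right to I, down to M, right to N — 5 moves in all.
Check: all required cells visited.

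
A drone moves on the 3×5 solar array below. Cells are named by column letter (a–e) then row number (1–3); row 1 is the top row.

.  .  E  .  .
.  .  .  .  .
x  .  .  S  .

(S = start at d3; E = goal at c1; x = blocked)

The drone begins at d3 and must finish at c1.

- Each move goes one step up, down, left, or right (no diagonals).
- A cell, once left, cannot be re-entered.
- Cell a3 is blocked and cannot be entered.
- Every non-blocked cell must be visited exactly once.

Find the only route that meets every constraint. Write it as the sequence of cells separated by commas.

Need to visit all 14 open cells exactly once, starting at d3 and ending at c1.
Route from d3: right to e3, 2× up (reaching e1), left to d1, down to d2, left to c2, down to c3, left to b3, up to b2, left to a2, up to a1, 2× right (reaching c1) — 13 moves in all.
Check: all 14 open cells covered.

d3, e3, e2, e1, d1, d2, c2, c3, b3, b2, a2, a1, b1, c1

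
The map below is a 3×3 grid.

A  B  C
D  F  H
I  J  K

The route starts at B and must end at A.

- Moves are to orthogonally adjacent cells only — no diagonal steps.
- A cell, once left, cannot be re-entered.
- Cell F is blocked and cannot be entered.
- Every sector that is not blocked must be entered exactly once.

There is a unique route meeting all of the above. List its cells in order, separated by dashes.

B - C - H - K - J - I - D - A

Need to visit all 8 open cells exactly once, starting at B and ending at A.
Cell H has only two open neighbours (C and K), so the path must pass straight through it: one of those is the cell it's entered from and the other is where it exits.
Route from B: right to C, 2× down (reaching K), 2× left (reaching I), 2× up (reaching A) — 7 moves in all.
Check: all 8 open cells covered.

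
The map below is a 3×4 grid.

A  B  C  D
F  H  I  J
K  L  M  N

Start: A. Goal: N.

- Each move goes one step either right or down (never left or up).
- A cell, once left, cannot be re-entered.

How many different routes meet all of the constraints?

A right/down-only route from A to N makes exactly 2 down-moves and 3 right-moves in some order.
With no other constraints that would be C(5,2) = 10 routes.
That gives 10 routes.

10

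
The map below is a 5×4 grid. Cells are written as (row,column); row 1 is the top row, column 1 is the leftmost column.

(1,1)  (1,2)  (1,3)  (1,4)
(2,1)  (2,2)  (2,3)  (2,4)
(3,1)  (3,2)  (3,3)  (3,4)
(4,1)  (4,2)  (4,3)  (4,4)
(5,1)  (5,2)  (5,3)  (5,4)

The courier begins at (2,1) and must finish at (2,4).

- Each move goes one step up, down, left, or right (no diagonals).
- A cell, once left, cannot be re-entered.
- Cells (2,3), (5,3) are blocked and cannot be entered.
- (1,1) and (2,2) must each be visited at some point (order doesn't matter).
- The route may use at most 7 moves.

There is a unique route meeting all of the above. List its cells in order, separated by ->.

The 7-move cap with required stops at (1,1), (2,2) leaves no slack for detours.
Route from (2,1): up 1 to (1,1), right 1 to (1,2), down 2 to (3,2), right 2 to (3,4), up 1 to (2,4) — 7 moves in all.
Check: all required cells visited; 7 ≤ 7 moves.

(2,1) -> (1,1) -> (1,2) -> (2,2) -> (3,2) -> (3,3) -> (3,4) -> (2,4)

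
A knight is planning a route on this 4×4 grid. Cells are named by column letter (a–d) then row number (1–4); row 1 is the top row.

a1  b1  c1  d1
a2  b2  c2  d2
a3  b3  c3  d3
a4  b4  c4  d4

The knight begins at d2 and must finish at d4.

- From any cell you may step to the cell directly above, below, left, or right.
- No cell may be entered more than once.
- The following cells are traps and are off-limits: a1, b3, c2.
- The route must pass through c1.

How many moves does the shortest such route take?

10

Any route passes through c1 somewhere between d2 and d4. Summing Manhattan distances along the two legs (d2 → c1 → d4) gives a lower bound of 2 + 4 = 6 moves.
The shortest route satisfying every rule uses 10 moves: d2 → d1 → c1 → b1 → b2 → a2 → a3 → a4 → b4 → c4 → d4.
The bound of 6 isn't tight here; checking systematically, no route of length 6 through 9 satisfies every constraint (on a 4-connected grid the length of any start-to-goal walk has the same parity as the Manhattan bound, so only lengths 6, 8, 10, … need checking), so 10 is the minimum.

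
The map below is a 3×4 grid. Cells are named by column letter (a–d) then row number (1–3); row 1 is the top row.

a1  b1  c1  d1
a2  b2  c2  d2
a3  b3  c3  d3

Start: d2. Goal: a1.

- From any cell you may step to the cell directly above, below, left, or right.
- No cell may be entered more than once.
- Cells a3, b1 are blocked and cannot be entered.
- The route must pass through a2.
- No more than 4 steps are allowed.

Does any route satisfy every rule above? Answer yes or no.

One route that works: d2 → c2 → b2 → a2 → a1.

yes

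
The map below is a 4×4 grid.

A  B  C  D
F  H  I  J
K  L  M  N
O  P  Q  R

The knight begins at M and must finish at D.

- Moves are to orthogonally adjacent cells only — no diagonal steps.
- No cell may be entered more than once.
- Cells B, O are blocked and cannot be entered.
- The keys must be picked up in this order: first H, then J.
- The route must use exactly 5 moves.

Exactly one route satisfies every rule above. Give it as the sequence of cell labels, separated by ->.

M -> L -> H -> I -> J -> D

The waypoints must appear in the order H, J, with no cell reused.
Route from M: left 1 to L, up 1 to H, right 2 to J, up 1 to D — 5 moves in all.
Check: order respected (H at step 2, J at step 4); 5 moves as required.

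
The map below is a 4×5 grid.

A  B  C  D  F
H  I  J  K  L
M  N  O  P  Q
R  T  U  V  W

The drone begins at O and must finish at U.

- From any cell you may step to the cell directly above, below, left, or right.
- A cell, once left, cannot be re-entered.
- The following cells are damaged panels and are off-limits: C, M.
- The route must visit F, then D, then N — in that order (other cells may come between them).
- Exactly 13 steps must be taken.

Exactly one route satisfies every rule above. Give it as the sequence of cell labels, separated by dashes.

O - P - V - W - Q - L - F - D - K - J - I - N - T - U

The waypoints must appear in the order F, D, N, with no cell reused.
Route from O: right 1 to P, down 1 to V, right 1 to W, up 3 to F, left 1 to D, down 1 to K, left 2 to I, down 2 to T, right 1 to U — 13 moves in all.
Check: order respected (F at step 6, D at step 7, N at step 11); 13 moves as required.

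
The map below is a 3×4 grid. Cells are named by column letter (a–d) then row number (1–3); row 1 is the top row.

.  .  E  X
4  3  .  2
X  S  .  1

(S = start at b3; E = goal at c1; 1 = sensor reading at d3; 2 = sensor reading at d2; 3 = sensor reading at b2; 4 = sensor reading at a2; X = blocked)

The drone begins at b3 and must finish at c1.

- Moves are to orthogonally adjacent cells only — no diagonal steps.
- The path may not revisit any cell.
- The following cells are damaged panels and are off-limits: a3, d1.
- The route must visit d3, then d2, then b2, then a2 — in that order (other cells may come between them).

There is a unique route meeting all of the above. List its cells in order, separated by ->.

b3 -> c3 -> d3 -> d2 -> c2 -> b2 -> a2 -> a1 -> b1 -> c1

The waypoints must appear in the order d3, d2, b2, a2, with no cell reused.
Route from b3: right 2 to d3, up 1 to d2, left 3 to a2, up 1 to a1, right 2 to c1 — 9 moves in all.
Check: order respected (1 at step 2, 2 at step 3, 3 at step 5, 4 at step 6).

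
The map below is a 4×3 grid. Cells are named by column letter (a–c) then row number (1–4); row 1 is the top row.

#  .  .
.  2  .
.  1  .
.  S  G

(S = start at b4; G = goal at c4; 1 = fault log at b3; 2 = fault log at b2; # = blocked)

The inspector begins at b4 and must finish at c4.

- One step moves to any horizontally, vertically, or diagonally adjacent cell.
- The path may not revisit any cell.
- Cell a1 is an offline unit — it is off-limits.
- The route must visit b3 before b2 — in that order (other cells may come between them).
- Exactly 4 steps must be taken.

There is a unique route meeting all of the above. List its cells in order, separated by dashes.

b4 - b3 - b2 - c3 - c4

The waypoints must appear in the order b3, b2, with no cell reused.
Route from b4: 2× up (reaching b2), down-right to c3, down to c4 — 4 moves in all.
Check: order respected (1 at step 1, 2 at step 2); 4 moves as required.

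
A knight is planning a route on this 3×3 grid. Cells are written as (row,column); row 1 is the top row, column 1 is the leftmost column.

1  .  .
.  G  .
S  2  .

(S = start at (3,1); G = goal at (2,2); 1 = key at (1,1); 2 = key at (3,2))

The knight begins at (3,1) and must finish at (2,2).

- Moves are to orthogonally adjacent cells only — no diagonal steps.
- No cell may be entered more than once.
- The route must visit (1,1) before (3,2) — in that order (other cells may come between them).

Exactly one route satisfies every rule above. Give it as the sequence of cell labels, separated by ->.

(3,1) -> (2,1) -> (1,1) -> (1,2) -> (1,3) -> (2,3) -> (3,3) -> (3,2) -> (2,2)

The waypoints must appear in the order (1,1), (3,2), with no cell reused.
Route from (3,1): 2× up (reaching (1,1)), 2× right (reaching (1,3)), 2× down (reaching (3,3)), left to (3,2), up to (2,2) — 8 moves in all.
Check: order respected (1 at step 2, 2 at step 7).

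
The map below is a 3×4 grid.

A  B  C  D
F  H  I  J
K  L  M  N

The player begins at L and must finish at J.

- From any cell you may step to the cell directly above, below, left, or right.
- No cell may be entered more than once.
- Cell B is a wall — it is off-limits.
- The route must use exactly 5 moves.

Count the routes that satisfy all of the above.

4

Need simple routes of exactly 5 moves from L to J (Manhattan distance 3, so 1 moves are spent on a detour and 1 undoing it).
Enumerating: L H I C D J | L H I M N J | L K F H I J | L M I C D J.
That gives 4 routes.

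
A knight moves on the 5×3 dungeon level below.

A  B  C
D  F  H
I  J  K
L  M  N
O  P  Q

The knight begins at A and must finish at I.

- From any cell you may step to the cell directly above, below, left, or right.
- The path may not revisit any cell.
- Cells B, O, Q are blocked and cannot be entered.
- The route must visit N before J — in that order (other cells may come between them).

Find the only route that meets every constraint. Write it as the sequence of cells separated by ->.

A -> D -> F -> H -> K -> N -> M -> J -> I

The waypoints must appear in the order N, J, with no cell reused.
Route from A: down 1 to D, right 2 to H, down 2 to N, left 1 to M, up 1 to J, left 1 to I — 8 moves in all.
Check: order respected (N at step 5, J at step 7).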